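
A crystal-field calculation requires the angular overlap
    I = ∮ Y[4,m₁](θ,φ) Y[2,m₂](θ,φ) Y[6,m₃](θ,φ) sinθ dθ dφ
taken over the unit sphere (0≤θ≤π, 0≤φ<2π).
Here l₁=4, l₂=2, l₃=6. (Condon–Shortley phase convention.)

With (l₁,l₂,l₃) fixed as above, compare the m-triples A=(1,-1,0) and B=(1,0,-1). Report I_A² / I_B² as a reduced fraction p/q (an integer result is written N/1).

4/7

Same 4,2,6: normalisation and zero-m 3j drop out of the ratio.
A: Δ: 0! 8! 4! / 13! → 1/6435; sum: t=0:+1/4320 = 1/4320; 3j²(4 2 6; 1 -1 0) = Δ·Π!·Σ² = 8/429  (sign +1)
B: Δ: 0! 8! 4! / 13! → 1/6435; sum: t=0:+1/2880 = 1/2880; 3j²(4 2 6; 1 0 -1) = Δ·Π!·Σ² = 14/429  (sign -1)
I_A²/I_B² = (8/429)/(14/429) = 4/7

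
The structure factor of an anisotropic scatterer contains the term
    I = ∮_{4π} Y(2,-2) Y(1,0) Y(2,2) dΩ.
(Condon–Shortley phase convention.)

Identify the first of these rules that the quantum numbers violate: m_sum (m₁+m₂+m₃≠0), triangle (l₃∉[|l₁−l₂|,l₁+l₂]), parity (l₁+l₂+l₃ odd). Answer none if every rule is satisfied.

azimuthal sum: -2 + 0 + 2 = 0  ✓
1 ≤ 2 ≤ 3 (triangle on l)  ✓
L = 2 + 1 + 2 = 5 (odd)  ✗

parity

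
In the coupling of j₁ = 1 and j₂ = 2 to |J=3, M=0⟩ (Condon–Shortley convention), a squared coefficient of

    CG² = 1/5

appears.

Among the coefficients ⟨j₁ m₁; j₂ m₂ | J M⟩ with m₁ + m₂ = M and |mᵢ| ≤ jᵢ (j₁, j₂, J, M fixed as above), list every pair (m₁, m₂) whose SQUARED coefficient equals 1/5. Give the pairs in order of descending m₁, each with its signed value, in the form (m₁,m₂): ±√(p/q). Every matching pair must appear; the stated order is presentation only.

(1,-1): +√(1/5); (-1,1): +√(1/5)

Admissible pairs with m₁+m₂ = M = 0: (-1,1), (0,0), (1,-1)
  (m₁,m₂)=(1,-1): CG² = 1/5, CG = +√(1/5)   ← matches the target
  (m₁,m₂)=(0,0): CG² = 3/5, CG = +√(3/5)
  (m₁,m₂)=(-1,1): CG² = 1/5, CG = +√(1/5)   ← matches the target
Pairs with CG² = 1/5: (1,-1): +√(1/5); (-1,1): +√(1/5)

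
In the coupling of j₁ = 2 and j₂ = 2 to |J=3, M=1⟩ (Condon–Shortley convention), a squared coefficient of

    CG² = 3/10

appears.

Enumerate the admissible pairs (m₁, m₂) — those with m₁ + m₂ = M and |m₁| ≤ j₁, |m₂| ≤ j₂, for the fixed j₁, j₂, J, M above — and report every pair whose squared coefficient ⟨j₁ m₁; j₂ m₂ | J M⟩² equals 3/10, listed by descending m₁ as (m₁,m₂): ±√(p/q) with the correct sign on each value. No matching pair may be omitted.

(2,-1): +√(3/10); (-1,2): −√(3/10)

Admissible pairs with m₁+m₂ = M = 1: (-1,2), (0,1), (1,0), (2,-1)
  (m₁,m₂)=(2,-1): CG² = 3/10, CG = +√(3/10)   ← matches the target
  (m₁,m₂)=(1,0): CG² = 1/5, CG = +√(1/5)
  (m₁,m₂)=(0,1): CG² = 1/5, CG = −√(1/5)
  (m₁,m₂)=(-1,2): CG² = 3/10, CG = −√(3/10)   ← matches the target
Pairs with CG² = 3/10: (2,-1): +√(3/10); (-1,2): −√(3/10)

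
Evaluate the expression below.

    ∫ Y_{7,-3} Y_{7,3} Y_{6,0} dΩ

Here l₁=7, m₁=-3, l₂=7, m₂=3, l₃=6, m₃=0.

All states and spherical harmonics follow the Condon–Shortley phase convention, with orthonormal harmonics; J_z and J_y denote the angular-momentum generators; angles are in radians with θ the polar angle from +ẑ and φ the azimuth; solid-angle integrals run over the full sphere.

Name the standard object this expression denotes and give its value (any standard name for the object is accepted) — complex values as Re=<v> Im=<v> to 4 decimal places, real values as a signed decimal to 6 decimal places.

This is a Gaunt coefficient — the integral of a triple product of spherical harmonics over the sphere.
m-sum 0 ✓  L=20 even ✓  0≤6≤14 ✓
Π(2lᵢ+1) = 15×15×13 = 2925
triangle coeff Δ(7,7,6) = 1/2444321880
Σ_t [1,7]: t=1:−1/2612736000 t=2:+1/20736000 t=3:−1/1658880 t=4:+1/746496 t=5:−1/1658880 t=6:+1/20736000 t=7:−1/2612736000 = 1/4354560
(3j)²=1000/138567 [(7 7 6; 0 0 0)], sign=+1
Σ_t [4,8]: t=4:+1/298598400 t=5:−1/10368000 t=6:+1/3317760 t=7:−1/6531840 t=8:+1/92897280 = 197/2985984000
(3j)²=38809/5542680 [(7 7 6; -3 3 0)], sign=+1
⇒ 4πI² = 24255625/164109517
I = (+1)√(24255625/164109517/(4π)) = 0.10845121

Gaunt coefficient, +0.108451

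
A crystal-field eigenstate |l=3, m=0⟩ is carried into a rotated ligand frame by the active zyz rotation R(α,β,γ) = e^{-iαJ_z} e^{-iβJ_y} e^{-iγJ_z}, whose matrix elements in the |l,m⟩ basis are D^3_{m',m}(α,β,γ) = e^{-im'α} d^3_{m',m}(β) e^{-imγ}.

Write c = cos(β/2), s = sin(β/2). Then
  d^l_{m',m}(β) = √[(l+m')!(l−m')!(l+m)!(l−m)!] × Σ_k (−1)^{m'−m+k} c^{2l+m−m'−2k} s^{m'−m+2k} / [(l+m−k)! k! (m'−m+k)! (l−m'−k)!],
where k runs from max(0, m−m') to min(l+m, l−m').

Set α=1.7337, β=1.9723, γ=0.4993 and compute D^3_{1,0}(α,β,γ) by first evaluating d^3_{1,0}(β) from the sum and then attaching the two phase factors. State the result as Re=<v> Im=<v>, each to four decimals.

Re=-0.0153 Im=-0.0930

D^3_{1,0}(1.7337,1.9723,0.4993) = e^{-i·1·1.7337}·d^3_{1,0}(1.9723)·e^{-i·0·0.4993}. Compute d first:
Half-angle: c=0.551904, s=0.833907. N=√(24·2·6·6)=41.569219
k: max(0,(0)−(1))=0 … min(3+(0),3−(1))=2
  k=0: (−1)^1·41.5692/(12)·0.5519^5·0.8339^1 = -0.147920
  k=1: (−1)^2·41.5692/(4)·0.5519^3·0.8339^3 = +1.013111
  k=2: (−1)^3·41.5692/(12)·0.5519^1·0.8339^5 = -0.770981
d^3_{1,0}(1.9723) = -0.147920 +1.013111 -0.770981 = +0.094210
D = (-0.162184-0.986761i)·(+0.094210)·(+1.000000+0.000000i) = -0.015279-0.092963i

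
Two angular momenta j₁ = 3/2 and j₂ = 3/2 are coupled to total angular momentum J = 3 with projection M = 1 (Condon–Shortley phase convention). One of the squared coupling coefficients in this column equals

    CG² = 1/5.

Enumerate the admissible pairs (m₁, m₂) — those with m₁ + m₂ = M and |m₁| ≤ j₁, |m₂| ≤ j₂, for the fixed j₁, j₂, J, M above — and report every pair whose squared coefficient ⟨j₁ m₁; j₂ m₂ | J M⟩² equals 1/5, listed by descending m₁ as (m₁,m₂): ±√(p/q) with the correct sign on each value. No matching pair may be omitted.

(3/2,-1/2): +√(1/5); (-1/2,3/2): +√(1/5)

Admissible pairs with m₁+m₂ = M = 1: (-1/2,3/2), (1/2,1/2), (3/2,-1/2)
  (m₁,m₂)=(3/2,-1/2): CG² = 1/5, CG = +√(1/5)   ← matches the target
  (m₁,m₂)=(1/2,1/2): CG² = 3/5, CG = +√(3/5)
  (m₁,m₂)=(-1/2,3/2): CG² = 1/5, CG = +√(1/5)   ← matches the target
Pairs with CG² = 1/5: (3/2,-1/2): +√(1/5); (-1/2,3/2): +√(1/5)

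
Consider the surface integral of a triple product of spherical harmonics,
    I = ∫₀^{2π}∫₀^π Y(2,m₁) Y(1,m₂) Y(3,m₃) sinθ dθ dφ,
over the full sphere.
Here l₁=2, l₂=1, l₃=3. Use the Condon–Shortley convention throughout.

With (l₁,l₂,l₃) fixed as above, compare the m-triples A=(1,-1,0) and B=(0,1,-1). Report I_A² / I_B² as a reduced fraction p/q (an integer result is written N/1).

1/2

l's match ⇒ only the (l;m) 3-j factors differ between A and B.
A: triangle coeff Δ(2,1,3) = 1/105; Σ_t [0,0]: t=0:+1/12 = 1/12; (3j)²=1/35 [(2 1 3; 1 -1 0)], sign=-1
B: triangle coeff Δ(2,1,3) = 1/105; Σ_t [0,0]: t=0:+1/8 = 1/8; (3j)²=2/35 [(2 1 3; 0 1 -1)], sign=+1
I_A²/I_B² = (1/35)/(2/35) = 1/2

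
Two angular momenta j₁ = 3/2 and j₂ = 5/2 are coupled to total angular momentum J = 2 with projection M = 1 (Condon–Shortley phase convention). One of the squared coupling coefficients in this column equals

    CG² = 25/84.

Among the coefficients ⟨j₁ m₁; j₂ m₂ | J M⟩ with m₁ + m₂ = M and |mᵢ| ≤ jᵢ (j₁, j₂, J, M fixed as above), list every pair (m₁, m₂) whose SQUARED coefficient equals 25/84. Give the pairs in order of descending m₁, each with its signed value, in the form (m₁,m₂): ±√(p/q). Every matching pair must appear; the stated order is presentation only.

Admissible pairs with m₁+m₂ = M = 1: (-3/2,5/2), (-1/2,3/2), (1/2,1/2), (3/2,-1/2)
  (m₁,m₂)=(3/2,-1/2): CG² = 9/28, CG = +√(9/28)
  (m₁,m₂)=(1/2,1/2): CG² = 25/84, CG = −√(25/84)   ← matches the target
  (m₁,m₂)=(-1/2,3/2): CG² = 1/42, CG = +√(1/42)
  (m₁,m₂)=(-3/2,5/2): CG² = 5/14, CG = +√(5/14)
Pairs with CG² = 25/84: (1/2,1/2): −√(25/84)

(1/2,1/2): −√(25/84)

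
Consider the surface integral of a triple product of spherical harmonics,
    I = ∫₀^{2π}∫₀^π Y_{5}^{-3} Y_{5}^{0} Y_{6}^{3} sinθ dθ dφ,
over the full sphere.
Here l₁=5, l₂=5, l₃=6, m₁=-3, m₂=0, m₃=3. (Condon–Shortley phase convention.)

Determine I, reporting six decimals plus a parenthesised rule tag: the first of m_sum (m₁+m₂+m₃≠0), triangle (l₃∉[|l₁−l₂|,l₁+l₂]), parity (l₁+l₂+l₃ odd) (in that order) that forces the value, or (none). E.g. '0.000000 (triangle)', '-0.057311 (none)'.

m-sum 0 ✓  L=16 even ✓  0≤6≤10 ✓
Π(2lᵢ+1) = 11×11×13 = 1573
triangle coeff Δ(5,5,6) = 1/28588560
Σ_t [0,4]: t=0:+1/345600 t=1:−1/13824 t=2:+1/5184 t=3:−1/13824 t=4:+1/345600 = 7/129600
(3j)²=80/7293 [(5 5 6; 0 0 0)], sign=+1
Σ_t [2,4]: t=2:+1/103680 t=3:−1/34560 t=4:+1/138240 = -1/82944
(3j)²=125/9724 [(5 5 6; -3 0 3)], sign=+1
⇒ 4πI² = 2500/11271
I = (+1)√(2500/11271/(4π)) = 0.13285682
No selection rule forces the value: the integral is nonzero (none).

0.132857 (none)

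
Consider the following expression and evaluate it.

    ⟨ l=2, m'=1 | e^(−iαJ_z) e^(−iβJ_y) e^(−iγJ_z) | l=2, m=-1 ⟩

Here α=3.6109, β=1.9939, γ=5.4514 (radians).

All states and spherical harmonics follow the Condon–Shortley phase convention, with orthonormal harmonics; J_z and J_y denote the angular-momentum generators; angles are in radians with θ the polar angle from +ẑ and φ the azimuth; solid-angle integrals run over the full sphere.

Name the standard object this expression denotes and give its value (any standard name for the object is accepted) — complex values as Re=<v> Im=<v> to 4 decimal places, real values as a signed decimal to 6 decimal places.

Wigner D-matrix element, Re=-0.0336 Im=0.1216

This is a Wigner D-matrix element — the rotation-matrix element ⟨l m'| R(α,β,γ) |l m⟩ in the angular-momentum basis.
Split into d^2_{1,-1}(β=1.9939) × two z-phases.
Half-angle: c=0.542866, s=0.839819. N=√(6·1·1·6)=6.000000
k∈{0,1} keeps every argument non-negative
  k=0: (−1)^2·6.0000/(2)·0.5429^2·0.8398^2 = +0.623560
  k=1: (−1)^3·6.0000/(6)·0.5429^0·0.8398^4 = -0.497443
d^2_{1,-1}(1.9939) = +0.623560 -0.497443 = +0.126118
Attach z-rotation phases: D = e^{-i(1)(3.6109)}·(+0.126118)·e^{-i(-1)(5.4514)} = -0.033604+0.121558i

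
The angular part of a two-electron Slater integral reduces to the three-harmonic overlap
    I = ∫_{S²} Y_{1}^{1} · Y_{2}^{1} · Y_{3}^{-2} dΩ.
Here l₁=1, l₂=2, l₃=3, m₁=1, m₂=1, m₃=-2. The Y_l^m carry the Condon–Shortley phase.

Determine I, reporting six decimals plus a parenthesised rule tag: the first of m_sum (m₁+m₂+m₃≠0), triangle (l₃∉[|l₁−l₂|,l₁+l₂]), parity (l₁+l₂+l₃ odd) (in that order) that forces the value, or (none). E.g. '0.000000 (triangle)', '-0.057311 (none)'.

0.261169 (none)

Rules hold: Σm=0, L=6 even, 1≤3≤3.
N = 3·5·7 = 105
Δ = 0!·2!·4!/7! = 1/105
Racah Σ t=0..0: t=0:+1/4 = 1/4
⇒ 3j(1 2 3; 0 0 0)² = 3/35, sgn -1
Racah Σ t=0..0: t=0:+1/12 = 1/12
⇒ 3j(1 2 3; 1 1 -2)² = 2/21, sgn -1
4πI² = N·(3j₀)²·(3jₘ)² = 6/7
I = +1·√(0.857143/4π) = 0.26116903
No selection rule forces the value: the integral is nonzero (none).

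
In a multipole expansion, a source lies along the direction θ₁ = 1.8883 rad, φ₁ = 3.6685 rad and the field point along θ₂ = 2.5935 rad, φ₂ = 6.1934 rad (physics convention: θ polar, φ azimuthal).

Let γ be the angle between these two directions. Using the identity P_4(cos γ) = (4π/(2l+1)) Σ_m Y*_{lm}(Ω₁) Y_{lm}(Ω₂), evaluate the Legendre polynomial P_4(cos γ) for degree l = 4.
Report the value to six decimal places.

Term-by-term m-sum for l=4 (normalisation 4π/9 = 1.396263):
  m=-4: (-0.18435 + 0.30977j) × (0.03054 + 0.01147j) = -0.00918 + 0.00735j  (running Σ = -0.00918 + 0.00735j)
  m=-3: (-0.00333 + 0.33504j) × (-0.14569 - 0.04022j) = 0.01396 - 0.04868j  (running Σ = 0.00478 - 0.04133j)
  m=-2: (-0.04741 - 0.08339j) × (0.36635 + 0.06650j) = -0.01182 - 0.03370j  (running Σ = -0.00705 - 0.07503j)
  m=-1: (-0.28110 - 0.16354j) × (-0.43995 - 0.03961j) = 0.11719 + 0.08308j  (running Σ = 0.11015 + 0.00805j)
  m=0: (0.04321 + 0.00000j) × (-0.02964 + 0.00000j) = -0.00128 + 0.00000j  (running Σ = 0.10887 + 0.00805j)
  m=1: (0.28110 - 0.16354j) × (0.43995 - 0.03961j) = 0.11719 - 0.08308j  (running Σ = 0.22606 - 0.07503j)
  m=2: (-0.04741 + 0.08339j) × (0.36635 - 0.06650j) = -0.01182 + 0.03370j  (running Σ = 0.21423 - 0.04133j)
  m=3: (0.00333 + 0.33504j) × (0.14569 - 0.04022j) = 0.01396 + 0.04868j  (running Σ = 0.22819 + 0.00735j)
  m=4: (-0.18435 - 0.30977j) × (0.03054 - 0.01147j) = -0.00918 - 0.00735j  (running Σ = 0.21901 + 0.00000j)
Accumulated sum 0.21901 + 0.00000j; after 4π/(2l+1) scaling, 0.30580 + 0.00000j ⇒ P_4 = 0.305797

0.305797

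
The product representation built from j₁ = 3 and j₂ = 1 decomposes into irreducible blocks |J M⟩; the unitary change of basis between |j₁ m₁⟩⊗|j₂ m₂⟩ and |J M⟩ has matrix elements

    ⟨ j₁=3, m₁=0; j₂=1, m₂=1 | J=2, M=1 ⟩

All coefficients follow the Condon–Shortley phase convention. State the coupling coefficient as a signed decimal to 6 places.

triangle: 2!*4!*0!/7! = 48/5040
(j±m)!: 3!*3!*2!*0!*3!*1! = 432
prefactor² = (2J+1)*Δ*N² = 144/7
  k=2: +1/(2!*0!*1!*0!*3!*0!) = 1/12
Σ = 1/12  ⇒  CG² = 144/7*(1/12)² = 1/7
CG = +√(1/7) = +0.377964

+√(1/7) ≈ +0.377964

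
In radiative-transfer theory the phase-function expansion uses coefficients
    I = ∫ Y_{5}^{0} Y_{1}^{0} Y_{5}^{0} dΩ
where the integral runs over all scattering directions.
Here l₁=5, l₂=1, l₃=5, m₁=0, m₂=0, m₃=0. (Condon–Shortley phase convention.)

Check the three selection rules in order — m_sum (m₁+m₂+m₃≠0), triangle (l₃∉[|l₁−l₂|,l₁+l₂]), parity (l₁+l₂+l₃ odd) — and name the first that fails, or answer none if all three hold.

parity

m₁+m₂+m₃ = 0 + 0 + 0 = 0  ✓
triangle: |5−1|=4 ≤ l₃=5 ≤ 5+1=6  ✓
parity: l₁+l₂+l₃ = 11 is odd  ✗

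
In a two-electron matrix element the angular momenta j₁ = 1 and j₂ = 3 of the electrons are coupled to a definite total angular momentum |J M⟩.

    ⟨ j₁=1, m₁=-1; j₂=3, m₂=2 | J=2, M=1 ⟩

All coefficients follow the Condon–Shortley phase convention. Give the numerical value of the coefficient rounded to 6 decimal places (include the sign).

+0.690066

√[5·2!0!4!/7! · 0!2!5!1!3!1!] = √(480/7)
  +(−1)^2/∏(2,0,0,3,0,1)! = 1/12  (running 1/12)
⟨..|..⟩ = √(480/7)·(1/12) = +0.690066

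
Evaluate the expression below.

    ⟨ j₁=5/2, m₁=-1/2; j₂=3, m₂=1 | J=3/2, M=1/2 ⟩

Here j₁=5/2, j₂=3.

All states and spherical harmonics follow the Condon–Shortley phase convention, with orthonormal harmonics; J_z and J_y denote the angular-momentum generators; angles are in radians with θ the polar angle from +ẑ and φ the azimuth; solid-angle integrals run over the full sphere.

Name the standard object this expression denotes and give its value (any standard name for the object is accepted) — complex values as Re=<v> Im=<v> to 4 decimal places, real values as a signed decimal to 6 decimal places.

Clebsch–Gordan coefficient, −√(1/105) ≈ -0.097590

This is a Clebsch–Gordan (vector-coupling) coefficient.
√[4·4!1!2!/8! · 2!3!4!2!2!1!] = √(192/35)
  +(−1)^2/∏(2,2,1,2,0,0)! = 1/8  (running 1/8)
  +(−1)^3/∏(3,1,0,1,1,1)! = -1/6  (running -1/24)
⟨..|..⟩ = √(192/35)·(-1/24) = -0.097590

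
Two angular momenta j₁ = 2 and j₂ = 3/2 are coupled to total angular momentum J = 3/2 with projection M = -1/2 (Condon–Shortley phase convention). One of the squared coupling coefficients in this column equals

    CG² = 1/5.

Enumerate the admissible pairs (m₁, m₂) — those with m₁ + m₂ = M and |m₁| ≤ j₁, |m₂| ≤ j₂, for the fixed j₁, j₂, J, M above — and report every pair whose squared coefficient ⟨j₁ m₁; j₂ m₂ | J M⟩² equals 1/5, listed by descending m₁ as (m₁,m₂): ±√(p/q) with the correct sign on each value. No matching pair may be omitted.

(0,-1/2): −√(1/5)

Admissible pairs with m₁+m₂ = M = -1/2: (-2,3/2), (-1,1/2), (0,-1/2), (1,-3/2)
  (m₁,m₂)=(1,-3/2): CG² = 2/5, CG = +√(2/5)
  (m₁,m₂)=(0,-1/2): CG² = 1/5, CG = −√(1/5)   ← matches the target
  (m₁,m₂)=(-1,1/2): CG² = 0/1, CG = 0
  (m₁,m₂)=(-2,3/2): CG² = 2/5, CG = +√(2/5)
Pairs with CG² = 1/5: (0,-1/2): −√(1/5)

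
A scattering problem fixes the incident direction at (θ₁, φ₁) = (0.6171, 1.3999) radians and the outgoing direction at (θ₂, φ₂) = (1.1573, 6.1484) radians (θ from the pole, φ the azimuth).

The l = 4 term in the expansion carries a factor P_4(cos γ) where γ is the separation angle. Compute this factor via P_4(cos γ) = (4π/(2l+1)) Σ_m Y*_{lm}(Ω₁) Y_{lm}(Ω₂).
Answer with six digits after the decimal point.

Term-by-term m-sum for l=4 (normalisation 4π/9 = 1.396263):
  m=-4: (+0.038473-0.031340i) × (+0.267031+0.159755i) = +0.015280-0.002223i  (running Σ = +0.015280-0.002223i)
  m=-3: (-0.097029-0.172376i) × (+0.355049+0.151939i) = -0.008260-0.075945i  (running Σ = +0.007021-0.078167i)
  m=-2: (-0.385848+0.137268i) × (+0.035198+0.009725i) = -0.014916+0.001079i  (running Σ = -0.007895-0.077088i)
  m=-1: (+0.062878+0.364342i) × (-0.322532-0.043738i) = -0.004345-0.120262i  (running Σ = -0.012240-0.197350i)
  m=0: (-0.155488-0.000000i) × (-0.098514+0.000000i) = +0.015318+0.000000i  (running Σ = +0.003078-0.197350i)
  m=1: (-0.062878+0.364342i) × (+0.322532-0.043738i) = -0.004345+0.120262i  (running Σ = -0.001267-0.077088i)
  m=2: (-0.385848-0.137268i) × (+0.035198-0.009725i) = -0.014916-0.001079i  (running Σ = -0.016183-0.078167i)
  m=3: (+0.097029-0.172376i) × (-0.355049+0.151939i) = -0.008260+0.075945i  (running Σ = -0.024443-0.002223i)
  m=4: (+0.038473+0.031340i) × (+0.267031-0.159755i) = +0.015280+0.002223i  (running Σ = -0.009162-0.000000i)
Accumulated sum -0.009162-0.000000i; after 4π/(2l+1) scaling, -0.012793-0.000000i ⇒ P_4 = -0.012793

-0.012793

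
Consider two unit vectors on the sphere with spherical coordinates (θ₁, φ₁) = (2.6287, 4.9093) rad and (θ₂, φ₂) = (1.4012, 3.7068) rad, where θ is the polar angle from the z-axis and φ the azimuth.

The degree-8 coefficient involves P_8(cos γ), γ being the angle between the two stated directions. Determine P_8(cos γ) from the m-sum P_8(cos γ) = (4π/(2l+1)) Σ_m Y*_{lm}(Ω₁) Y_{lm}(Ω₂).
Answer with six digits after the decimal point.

Term-by-term m-sum for l=8 (normalisation 4π/17 = 0.739198):
  m=-8: (-0.00001 + 0.00173j) × (-0.08705 + 0.45083j) = -0.00078 - 0.00015j  (running Σ = -0.00078 - 0.00015j)
  m=-7: (0.01208 - 0.00235j) × (0.21574 - 0.22884j) = 0.00207 - 0.00327j  (running Σ = 0.00129 - 0.00343j)
  m=-6: (-0.02072 - 0.05050j) × (0.19153 - 0.04884j) = -0.00643 - 0.00866j  (running Σ = -0.00515 - 0.01209j)
  m=-5: (-0.14085 + 0.09354j) × (-0.31226 - 0.10194j) = 0.05352 - 0.01485j  (running Σ = 0.04837 - 0.02694j)
  m=-4: (0.25913 + 0.26030j) × (-0.06343 - 0.07684j) = 0.00357 - 0.03642j  (running Σ = 0.05194 - 0.06336j)
  m=-3: (0.28750 - 0.42871j) × (0.04027 + 0.32090j) = 0.14915 + 0.07500j  (running Σ = 0.20109 + 0.01164j)
  m=-2: (-0.30173 - 0.12538j) × (-0.02306 + 0.04894j) = 0.01309 - 0.01187j  (running Σ = 0.21418 - 0.00024j)
  m=-1: (0.04379 - 0.21951j) × (0.26894 - 0.17057j) = -0.02567 - 0.06651j  (running Σ = 0.18852 - 0.06674j)
  m=0: (-0.41585 + 0.00000j) × (0.04049 + 0.00000j) = -0.01684 + 0.00000j  (running Σ = 0.17168 - 0.06674j)
  m=1: (-0.04379 - 0.21951j) × (-0.26894 - 0.17057j) = -0.02567 + 0.06651j  (running Σ = 0.14601 - 0.00024j)
  m=2: (-0.30173 + 0.12538j) × (-0.02306 - 0.04894j) = 0.01309 + 0.01187j  (running Σ = 0.15911 + 0.01164j)
  m=3: (-0.28750 - 0.42871j) × (-0.04027 + 0.32090j) = 0.14915 - 0.07500j  (running Σ = 0.30826 - 0.06336j)
  m=4: (0.25913 - 0.26030j) × (-0.06343 + 0.07684j) = 0.00357 + 0.03642j  (running Σ = 0.31183 - 0.02694j)
  m=5: (0.14085 + 0.09354j) × (0.31226 - 0.10194j) = 0.05352 + 0.01485j  (running Σ = 0.36534 - 0.01209j)
  m=6: (-0.02072 + 0.05050j) × (0.19153 + 0.04884j) = -0.00643 + 0.00866j  (running Σ = 0.35891 - 0.00343j)
  m=7: (-0.01208 - 0.00235j) × (-0.21574 - 0.22884j) = 0.00207 + 0.00327j  (running Σ = 0.36098 - 0.00015j)
  m=8: (-0.00001 - 0.00173j) × (-0.08705 - 0.45083j) = -0.00078 + 0.00015j  (running Σ = 0.36020 - 0.00000j)
Accumulated sum 0.36020 - 0.00000j; after 4π/(2l+1) scaling, 0.26626 - 0.00000j ⇒ P_8 = 0.266257

0.266257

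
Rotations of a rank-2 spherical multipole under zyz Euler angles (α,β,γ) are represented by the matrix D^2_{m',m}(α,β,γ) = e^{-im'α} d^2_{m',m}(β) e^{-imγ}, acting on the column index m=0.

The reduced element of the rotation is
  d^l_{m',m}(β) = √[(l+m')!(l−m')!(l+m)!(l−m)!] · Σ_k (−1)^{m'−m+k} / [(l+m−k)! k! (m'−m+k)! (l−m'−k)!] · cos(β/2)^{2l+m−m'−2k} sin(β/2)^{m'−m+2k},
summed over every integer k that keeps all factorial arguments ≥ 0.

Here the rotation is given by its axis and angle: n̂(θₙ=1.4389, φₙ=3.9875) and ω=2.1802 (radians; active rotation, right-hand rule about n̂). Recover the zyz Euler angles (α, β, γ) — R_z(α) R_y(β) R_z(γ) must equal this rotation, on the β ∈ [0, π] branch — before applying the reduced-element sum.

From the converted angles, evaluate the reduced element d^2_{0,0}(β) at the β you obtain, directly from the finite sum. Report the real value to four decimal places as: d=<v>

Axis–angle → zyz. n̂ = (sinθₙcosφₙ, sinθₙsinφₙ, cosθₙ) = (-0.657293, -0.742071, +0.131514), ω = 2.1802.
R = I cosω + sinω [n̂]ₓ + (1−cosω) n̂n̂ᵀ gives
  R = [+0.106943, +0.659101, -0.744412; +0.874781, +0.293482, +0.385521; +0.472569, -0.692427, -0.545183]
β = atan2(√(R₁₃²+R₂₃²), R₃₃) = 2.147403; α = atan2(R₂₃, R₁₃) mod 2π = 2.663739; γ = atan2(R₃₂, −R₃₁) mod 2π = 4.113517
d^2_{0,0}(β=2.1474) via the finite sum:
With c≡cos(β/2)=0.476874 and s≡sin(β/2)=0.878972, N=[2·2·2·2]^{1/2}=4.000000
The bounds max(0,m−m')=0 and min(l+m,l−m')=2 give 3 terms
  k=0: (−1)^0·4.0000/(4)·0.4769^4·0.8790^0 = +0.051715
  k=1: (−1)^1·4.0000/(1)·0.4769^2·0.8790^2 = -0.702776
  k=2: (−1)^2·4.0000/(4)·0.4769^0·0.8790^4 = +0.596897
d^2_{0,0}(2.1474) = +0.051715 -0.702776 +0.596897 = -0.054164

d=-0.0542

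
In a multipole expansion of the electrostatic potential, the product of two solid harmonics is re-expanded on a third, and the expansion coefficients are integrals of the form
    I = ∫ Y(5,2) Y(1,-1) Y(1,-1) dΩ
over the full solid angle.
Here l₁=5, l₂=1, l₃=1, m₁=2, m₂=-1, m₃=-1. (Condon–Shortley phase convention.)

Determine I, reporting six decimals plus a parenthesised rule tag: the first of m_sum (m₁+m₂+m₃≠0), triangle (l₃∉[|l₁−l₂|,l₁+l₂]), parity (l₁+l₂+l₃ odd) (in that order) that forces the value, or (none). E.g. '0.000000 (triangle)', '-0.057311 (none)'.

l₃=1 ∉ [4,6] — triangle fails ⇒ I = 0

0.000000 (triangle)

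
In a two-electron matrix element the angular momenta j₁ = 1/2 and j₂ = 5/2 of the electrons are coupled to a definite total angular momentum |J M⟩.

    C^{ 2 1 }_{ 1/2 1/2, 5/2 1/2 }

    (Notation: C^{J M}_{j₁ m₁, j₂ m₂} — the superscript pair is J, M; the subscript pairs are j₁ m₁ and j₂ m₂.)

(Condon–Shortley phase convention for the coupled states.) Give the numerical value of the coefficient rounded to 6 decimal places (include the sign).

+0.577350  (= +√(1/3))

triangle: 1!·0!·4!/6! = 24/720
(j±m)!: 1!·0!·3!·2!·3!·1! = 72
prefactor² = (2J+1)·Δ·N² = 12
  k=0: +1/(0!·1!·0!·3!·0!·1!) = 1/6
Σ = 1/6  ⇒  CG² = 12·(1/6)² = 1/3
CG = +√(1/3) = +0.577350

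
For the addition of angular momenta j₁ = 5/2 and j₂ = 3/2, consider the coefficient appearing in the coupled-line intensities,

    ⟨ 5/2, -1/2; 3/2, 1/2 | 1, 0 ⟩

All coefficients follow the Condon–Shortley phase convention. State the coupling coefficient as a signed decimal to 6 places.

+0.547723

triangle: 3!·2!·0!/6! = 12/720
(j±m)!: 2!·3!·2!·1!·1!·1! = 24
prefactor² = (2J+1)·Δ·N² = 6/5
  k=2: +1/(2!·1!·1!·0!·1!·0!) = 1/2
Σ = 1/2  ⇒  CG² = 6/5·(1/2)² = 3/10
CG = +√(3/10) = +0.547723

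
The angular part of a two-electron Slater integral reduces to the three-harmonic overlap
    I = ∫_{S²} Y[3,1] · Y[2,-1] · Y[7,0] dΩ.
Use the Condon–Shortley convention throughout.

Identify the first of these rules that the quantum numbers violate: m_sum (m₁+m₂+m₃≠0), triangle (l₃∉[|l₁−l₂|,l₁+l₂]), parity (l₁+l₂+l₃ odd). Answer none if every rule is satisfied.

Σmᵢ = 0  ✓
l₃∈[|l₁−l₂|,l₁+l₂]=[1,5] required, l₃=7 fails  ✗
Σlᵢ = 12 ⇒ even

triangle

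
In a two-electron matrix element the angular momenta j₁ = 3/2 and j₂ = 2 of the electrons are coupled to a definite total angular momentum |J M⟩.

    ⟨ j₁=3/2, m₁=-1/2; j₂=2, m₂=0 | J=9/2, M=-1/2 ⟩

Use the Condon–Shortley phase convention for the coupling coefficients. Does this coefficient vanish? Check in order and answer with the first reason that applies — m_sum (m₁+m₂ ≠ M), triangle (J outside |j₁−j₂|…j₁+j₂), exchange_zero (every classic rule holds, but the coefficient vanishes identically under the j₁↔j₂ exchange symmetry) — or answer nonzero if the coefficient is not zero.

m-sum: m₁+m₂ = -1/2+0 = -1/2, M = -1/2  ✓
triangle: need |j₁−j₂| ≤ J ≤ j₁+j₂, i.e. J ∈ [1/2, 7/2]; J = 9/2 is outside ✗ ⇒ coefficient is 0

triangle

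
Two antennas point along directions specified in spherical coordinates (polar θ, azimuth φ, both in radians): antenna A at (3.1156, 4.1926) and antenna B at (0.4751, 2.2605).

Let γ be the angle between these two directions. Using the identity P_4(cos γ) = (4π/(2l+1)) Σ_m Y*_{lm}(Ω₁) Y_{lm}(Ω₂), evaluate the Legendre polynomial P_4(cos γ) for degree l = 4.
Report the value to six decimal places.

Summing Y*_{l m}(θ₁,φ₁)·Y_{l m}(θ₂,φ₂) over m ∈ [−4, 4]; prefactor 4π/(2·4+1) = 1.396263:
  term(m=-4) = 0.00000 + 0.00000j   from Y*(Ω₁)=-0.00000 - 0.00000j, Y(Ω₂)=-0.01797 - 0.00724j
  term(m=-3) = -0.00000 + 0.00000j   from Y*(Ω₁)=-0.00002 - 0.00000j, Y(Ω₂)=0.09358 - 0.05092j
  term(m=-2) = -0.00032 - 0.00028j   from Y*(Ω₁)=-0.00069 + 0.00117j, Y(Ω₂)=-0.06039 + 0.31166j
  term(m=-1) = 0.00847 - 0.02241j   from Y*(Ω₁)=0.02439 + 0.04262j, Y(Ω₂)=-0.31045 - 0.37637j
  term(m=+0) = 0.10374 + 0.00000j   from Y*(Ω₁)=0.84343 + 0.00000j, Y(Ω₂)=0.12300 + 0.00000j
  term(m=+1) = 0.00847 + 0.02241j   from Y*(Ω₁)=-0.02439 + 0.04262j, Y(Ω₂)=0.31045 - 0.37637j
  term(m=+2) = -0.00032 + 0.00028j   from Y*(Ω₁)=-0.00069 - 0.00117j, Y(Ω₂)=-0.06039 - 0.31166j
  term(m=+3) = -0.00000 - 0.00000j   from Y*(Ω₁)=0.00002 - 0.00000j, Y(Ω₂)=-0.09358 - 0.05092j
  term(m=+4) = 0.00000 - 0.00000j   from Y*(Ω₁)=-0.00000 + 0.00000j, Y(Ω₂)=-0.01797 + 0.00724j
Total Σ_m = 0.12003 + 0.00000j. Multiply by 1.396263: 0.16760 + 0.00000j. P_4(cos γ) = 0.167598

0.167598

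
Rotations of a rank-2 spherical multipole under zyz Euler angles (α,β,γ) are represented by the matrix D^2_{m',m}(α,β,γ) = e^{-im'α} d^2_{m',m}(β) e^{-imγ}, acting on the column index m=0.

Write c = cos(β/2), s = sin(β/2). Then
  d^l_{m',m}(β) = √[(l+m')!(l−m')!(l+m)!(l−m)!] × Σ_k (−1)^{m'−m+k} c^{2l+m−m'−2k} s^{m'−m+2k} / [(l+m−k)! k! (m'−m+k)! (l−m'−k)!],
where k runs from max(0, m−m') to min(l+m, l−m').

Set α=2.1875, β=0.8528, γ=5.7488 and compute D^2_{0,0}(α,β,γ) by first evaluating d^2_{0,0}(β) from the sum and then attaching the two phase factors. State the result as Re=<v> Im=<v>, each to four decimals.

Re=0.1492 Im=0.0000

D^2_{0,0}(2.1875,0.8528,5.7488) = e^{-i·0·2.1875}·d^2_{0,0}(0.8528)·e^{-i·0·5.7488}. Compute d first:
Half-angle: c=0.910461, s=0.413596. N=√(2·2·2·2)=4.000000
k∈{0,1,2} keeps every argument non-negative
  k=0: (−1)^0·4.0000/(4)·0.9105^4·0.4136^0 = +0.687139
  k=1: (−1)^1·4.0000/(1)·0.9105^2·0.4136^2 = -0.567198
  k=2: (−1)^2·4.0000/(4)·0.9105^0·0.4136^4 = +0.029262
d^2_{0,0}(0.8528) = +0.687139 -0.567198 +0.029262 = +0.149203
Attach z-rotation phases: D = e^{-i(0)(2.1875)}·(+0.149203)·e^{-i(0)(5.7488)} = +0.149203+0.000000i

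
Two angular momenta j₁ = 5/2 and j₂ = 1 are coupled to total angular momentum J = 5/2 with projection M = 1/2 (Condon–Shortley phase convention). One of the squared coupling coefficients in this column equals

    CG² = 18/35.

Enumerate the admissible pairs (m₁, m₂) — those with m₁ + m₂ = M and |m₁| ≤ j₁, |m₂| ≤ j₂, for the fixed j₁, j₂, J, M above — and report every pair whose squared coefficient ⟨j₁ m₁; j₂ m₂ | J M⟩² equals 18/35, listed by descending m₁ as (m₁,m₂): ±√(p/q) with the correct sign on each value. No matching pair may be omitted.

(-1/2,1): −√(18/35)

Admissible pairs with m₁+m₂ = M = 1/2: (-1/2,1), (1/2,0), (3/2,-1)
  (m₁,m₂)=(3/2,-1): CG² = 16/35, CG = +√(16/35)
  (m₁,m₂)=(1/2,0): CG² = 1/35, CG = +√(1/35)
  (m₁,m₂)=(-1/2,1): CG² = 18/35, CG = −√(18/35)   ← matches the target
Pairs with CG² = 18/35: (-1/2,1): −√(18/35)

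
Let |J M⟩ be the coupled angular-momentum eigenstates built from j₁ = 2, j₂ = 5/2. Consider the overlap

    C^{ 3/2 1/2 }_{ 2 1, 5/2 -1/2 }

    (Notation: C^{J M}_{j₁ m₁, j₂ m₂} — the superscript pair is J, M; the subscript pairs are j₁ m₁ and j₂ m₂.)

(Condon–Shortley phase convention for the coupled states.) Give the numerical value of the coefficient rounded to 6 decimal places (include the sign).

√[4·3!1!2!/7! · 3!1!2!3!2!1!] = √(48/35)
  +(−1)^0/∏(0,3,1,2,0,0)! = 1/12  (running 1/12)
  +(−1)^1/∏(1,2,0,1,1,1)! = -1/2  (running -5/12)
⟨..|..⟩ = √(48/35)·(-5/12) = -0.487950

-0.487950  (= −√(5/21))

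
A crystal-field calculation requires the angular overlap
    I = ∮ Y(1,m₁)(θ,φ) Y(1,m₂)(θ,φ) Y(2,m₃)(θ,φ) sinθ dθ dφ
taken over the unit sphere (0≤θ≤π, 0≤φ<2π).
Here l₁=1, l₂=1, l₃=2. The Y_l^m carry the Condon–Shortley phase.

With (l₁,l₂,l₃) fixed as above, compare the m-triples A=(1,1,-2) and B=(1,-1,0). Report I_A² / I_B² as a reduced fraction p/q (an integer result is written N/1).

6/1

Shared (l₁,l₂,l₃)=(1,1,2): N and (l;000)² cancel in I_A²/I_B².
A: Δ = 0!·2!·2!/5! = 1/30; Racah Σ t=0..0: t=0:+1/4 = 1/4; ⇒ 3j(1 1 2; 1 1 -2)² = 1/5, sgn +1
B: Δ = 0!·2!·2!/5! = 1/30; Racah Σ t=0..0: t=0:+1/4 = 1/4; ⇒ 3j(1 1 2; 1 -1 0)² = 1/30, sgn +1
I_A²/I_B² = (1/5)/(1/30) = 6/1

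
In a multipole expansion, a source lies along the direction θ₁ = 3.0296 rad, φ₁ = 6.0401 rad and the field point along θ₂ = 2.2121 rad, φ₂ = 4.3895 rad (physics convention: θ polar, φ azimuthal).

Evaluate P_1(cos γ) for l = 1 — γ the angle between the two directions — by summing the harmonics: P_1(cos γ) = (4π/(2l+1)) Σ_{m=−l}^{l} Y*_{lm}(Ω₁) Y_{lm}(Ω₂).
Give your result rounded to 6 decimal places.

Expand P_1 via completeness: Σ_{m} conj(Y_{1,m}) at Ω₁ times Y_{1,m} at Ω₂ —
  term(m=-1) = -0.000852+0.010656i   from Y*(Ω₁)=+0.037477-0.009294i, Y(Ω₂)=-0.087847+0.262543i
  term(m=+0) = +0.141925+0.000000i   from Y*(Ω₁)=-0.485542-0.000000i, Y(Ω₂)=-0.292302+0.000000i
  term(m=+1) = -0.000852-0.010656i   from Y*(Ω₁)=-0.037477-0.009294i, Y(Ω₂)=+0.087847+0.262543i
Σ over m = +0.140220+0.000000i; ×(4π/3) → +0.587354+0.000000i. Real part: 0.587354

0.587354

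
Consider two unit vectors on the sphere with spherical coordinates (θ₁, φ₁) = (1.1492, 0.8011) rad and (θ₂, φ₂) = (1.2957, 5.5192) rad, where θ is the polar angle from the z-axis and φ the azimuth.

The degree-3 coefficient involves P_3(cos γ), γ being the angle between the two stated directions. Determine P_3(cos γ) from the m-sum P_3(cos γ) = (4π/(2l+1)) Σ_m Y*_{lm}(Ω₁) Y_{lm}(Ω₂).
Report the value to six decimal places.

Addition theorem: P_3(cos γ) = (4π/7) Σ_m Y*_{lm}(Ω₁) Y_{lm}(Ω₂), m = −3…3:
  [-3]  conj(Y_{3,-3})(Ω₁) = -0.234415+0.213309i ; Y_{3,-3}(Ω₂) = -0.245554+0.279317i ; Δ = -0.002019-0.117855i
  [-2]  conj(Y_{3,-2})(Ω₁) = -0.010932+0.348009i ; Y_{3,-2}(Ω₂) = +0.011008+0.256892i ; Δ = -0.089521+0.001023i
  [-1]  conj(Y_{3,-1})(Ω₁) = -0.033389-0.034455i ; Y_{3,-1}(Ω₂) = -0.141729-0.135786i ; Δ = +0.000054+0.009417i
  [+0]  conj(Y_{3,0})(Ω₁) = -0.330267-0.000000i ; Y_{3,0}(Ω₂) = -0.266709+0.000000i ; Δ = +0.088085+0.000000i
  [+1]  conj(Y_{3,1})(Ω₁) = +0.033389-0.034455i ; Y_{3,1}(Ω₂) = +0.141729-0.135786i ; Δ = +0.000054-0.009417i
  [+2]  conj(Y_{3,2})(Ω₁) = -0.010932-0.348009i ; Y_{3,2}(Ω₂) = +0.011008-0.256892i ; Δ = -0.089521-0.001023i
  [+3]  conj(Y_{3,3})(Ω₁) = +0.234415+0.213309i ; Y_{3,3}(Ω₂) = +0.245554+0.279317i ; Δ = -0.002019+0.117855i
Accumulated sum -0.094888+0.000000i; after 4π/(2l+1) scaling, -0.170342+0.000000i ⇒ P_3 = -0.170342

-0.170342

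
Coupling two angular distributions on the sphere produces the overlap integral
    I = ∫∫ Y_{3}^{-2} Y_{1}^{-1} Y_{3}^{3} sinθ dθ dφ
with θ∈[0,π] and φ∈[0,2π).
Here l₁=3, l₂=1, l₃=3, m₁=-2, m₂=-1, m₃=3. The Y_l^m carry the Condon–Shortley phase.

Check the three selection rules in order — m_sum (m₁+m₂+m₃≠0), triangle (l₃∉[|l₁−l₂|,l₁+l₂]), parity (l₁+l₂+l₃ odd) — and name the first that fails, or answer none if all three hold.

parity

Σmᵢ = 0  ✓
l₃∈[|l₁−l₂|,l₁+l₂]=[2,4], have l₃=3  ✓
Σlᵢ = 7 ⇒ odd  ✗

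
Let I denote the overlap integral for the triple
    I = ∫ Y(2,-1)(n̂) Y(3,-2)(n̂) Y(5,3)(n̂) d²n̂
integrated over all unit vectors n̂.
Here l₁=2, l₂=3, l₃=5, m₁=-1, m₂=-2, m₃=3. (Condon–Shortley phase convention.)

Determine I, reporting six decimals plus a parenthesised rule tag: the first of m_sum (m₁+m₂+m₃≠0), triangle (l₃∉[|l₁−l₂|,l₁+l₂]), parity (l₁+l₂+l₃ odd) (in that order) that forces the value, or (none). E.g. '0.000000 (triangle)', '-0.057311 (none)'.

m-sum 0 ✓  L=10 even ✓  1≤5≤5 ✓
Π(2lᵢ+1) = 5×7×11 = 385
triangle coeff Δ(2,3,5) = 1/2310
Σ_t [0,0]: t=0:+1/144 = 1/144
(3j)²=10/231 [(2 3 5; 0 0 0)], sign=-1
Σ_t [0,0]: t=0:+1/720 = 1/720
(3j)²=8/165 [(2 3 5; -1 -2 3)], sign=+1
⇒ 4πI² = 80/99
I = (-1)√(80/99/(4π)) = -0.25358436
No selection rule forces the value: the integral is nonzero (none).

-0.253584 (none)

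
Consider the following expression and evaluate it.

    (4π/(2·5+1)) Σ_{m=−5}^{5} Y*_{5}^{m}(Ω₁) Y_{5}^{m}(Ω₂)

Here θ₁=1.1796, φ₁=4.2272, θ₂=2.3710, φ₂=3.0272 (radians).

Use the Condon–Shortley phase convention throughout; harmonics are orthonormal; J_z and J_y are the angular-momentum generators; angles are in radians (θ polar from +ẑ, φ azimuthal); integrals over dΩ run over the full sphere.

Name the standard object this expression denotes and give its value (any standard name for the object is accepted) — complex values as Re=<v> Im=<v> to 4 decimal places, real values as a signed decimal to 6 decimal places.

Legendre polynomial (addition theorem), -0.074885

This sum is the spherical-harmonic addition theorem: it equals the Legendre polynomial P_l(cos γ) of the angle γ between the two directions.
Addition theorem: P_5(cos γ) = (4π/11) Σ_m Y*_{lm}(Ω₁) Y_{lm}(Ω₂), m = −5…5:
  m=-5: Y*=-0.20561 + 0.23650j  Y=-0.06400 - 0.04120j  product 0.02290 - 0.00666j
  m=-4: Y*=-0.14779 - 0.38108j  Y=-0.22241 - 0.10952j  product -0.00887 + 0.10094j
  m=-3: Y*=0.08375 + 0.00969j  Y=-0.40002 - 0.14293j  product -0.03212 - 0.01585j
  m=-2: Y*=0.17593 - 0.25693j  Y=-0.31283 - 0.07285j  product -0.07375 + 0.06756j
  m=-1: Y*=0.08168 + 0.15493j  Y=0.14224 + 0.01634j  product 0.00909 + 0.02337j
  m=+0: Y*=0.27445 + 0.00000j  Y=0.36416 + 0.00000j  product 0.09994 + 0.00000j
  m=+1: Y*=-0.08168 + 0.15493j  Y=-0.14224 + 0.01634j  product 0.00909 - 0.02337j
  m=+2: Y*=0.17593 + 0.25693j  Y=-0.31283 + 0.07285j  product -0.07375 - 0.06756j
  m=+3: Y*=-0.08375 + 0.00969j  Y=0.40002 - 0.14293j  product -0.03212 + 0.01585j
  m=+4: Y*=-0.14779 + 0.38108j  Y=-0.22241 + 0.10952j  product -0.00887 - 0.10094j
  m=+5: Y*=0.20561 + 0.23650j  Y=0.06400 - 0.04120j  product 0.02290 + 0.00666j
Total Σ_m = -0.06555 - 0.00000j. Multiply by 1.142397: -0.07488 - 0.00000j. P_5(cos γ) = -0.074885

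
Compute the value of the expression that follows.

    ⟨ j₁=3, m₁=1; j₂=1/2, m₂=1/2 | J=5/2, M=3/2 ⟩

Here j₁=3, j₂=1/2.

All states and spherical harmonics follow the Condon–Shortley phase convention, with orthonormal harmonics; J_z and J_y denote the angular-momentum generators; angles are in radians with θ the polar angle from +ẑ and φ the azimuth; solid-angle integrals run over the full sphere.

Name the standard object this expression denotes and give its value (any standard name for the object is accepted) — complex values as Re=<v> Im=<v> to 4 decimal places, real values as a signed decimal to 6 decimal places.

This is a Clebsch–Gordan (vector-coupling) coefficient.
√[6·1!5!0!/7! · 4!2!1!0!4!1!] = √(1152/7)
  +(−1)^1/∏(1,0,1,0,4,0)! = -1/24  (running -1/24)
⟨..|..⟩ = √(1152/7)·(-1/24) = -0.534522

Clebsch–Gordan coefficient, −√(2/7) ≈ -0.534522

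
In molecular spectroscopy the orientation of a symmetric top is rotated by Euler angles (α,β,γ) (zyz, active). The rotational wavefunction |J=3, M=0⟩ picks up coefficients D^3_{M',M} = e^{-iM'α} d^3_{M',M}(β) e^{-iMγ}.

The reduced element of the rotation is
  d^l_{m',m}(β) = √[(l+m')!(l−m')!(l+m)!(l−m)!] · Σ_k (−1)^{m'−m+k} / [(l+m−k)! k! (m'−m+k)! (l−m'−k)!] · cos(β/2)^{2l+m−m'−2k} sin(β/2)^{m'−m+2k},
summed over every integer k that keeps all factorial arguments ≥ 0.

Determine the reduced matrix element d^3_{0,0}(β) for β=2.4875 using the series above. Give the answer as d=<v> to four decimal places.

d=-0.0591

d^3_{0,0}(β=2.4875) via the finite sum:
c=cos(2.487500/2)=0.321247, s=sin(2.487500/2)=0.946995; N=√[6·6·6·6]=36.000000
The bounds max(0,m−m')=0 and min(l+m,l−m')=3 give 4 terms
  k=0: (−1)^0·36.0000/(36)·0.3212^6·0.9470^0 = +0.001099
  k=1: (−1)^1·36.0000/(4)·0.3212^4·0.9470^2 = -0.085960
  k=2: (−1)^2·36.0000/(4)·0.3212^2·0.9470^4 = +0.746987
  k=3: (−1)^3·36.0000/(36)·0.3212^0·0.9470^6 = -0.721252
d^3_{0,0}(2.4875) = +0.001099 -0.085960 +0.746987 -0.721252 = -0.059126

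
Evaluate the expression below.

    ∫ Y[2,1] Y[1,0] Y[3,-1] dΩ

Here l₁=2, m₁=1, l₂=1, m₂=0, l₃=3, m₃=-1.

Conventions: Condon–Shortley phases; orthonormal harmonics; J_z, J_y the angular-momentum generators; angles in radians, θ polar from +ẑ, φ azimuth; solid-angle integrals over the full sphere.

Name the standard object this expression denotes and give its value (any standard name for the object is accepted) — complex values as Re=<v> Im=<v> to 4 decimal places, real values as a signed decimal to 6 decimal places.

Gaunt coefficient, -0.233597

This is a Gaunt coefficient — the integral of a triple product of spherical harmonics over the sphere.
m-sum 0 ✓  L=6 even ✓  1≤3≤3 ✓
Π(2lᵢ+1) = 5×3×7 = 105
triangle coeff Δ(2,1,3) = 1/105
Σ_t [0,0]: t=0:+1/4 = 1/4
(3j)²=3/35 [(2 1 3; 0 0 0)], sign=-1
Σ_t [0,0]: t=0:+1/6 = 1/6
(3j)²=8/105 [(2 1 3; 1 0 -1)], sign=+1
⇒ 4πI² = 24/35
I = (-1)√(24/35/(4π)) = -0.23359668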